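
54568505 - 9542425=45026080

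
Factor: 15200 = 2^5*5^2*19^1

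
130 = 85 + 45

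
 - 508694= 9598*(-53)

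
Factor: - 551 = -19^1 * 29^1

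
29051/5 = 29051/5 =5810.20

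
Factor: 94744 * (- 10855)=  - 2^3 * 5^1*13^2*167^1  *911^1 = - 1028446120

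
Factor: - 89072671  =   - 239^1 * 372689^1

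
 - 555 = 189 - 744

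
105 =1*105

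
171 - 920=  - 749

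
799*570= 455430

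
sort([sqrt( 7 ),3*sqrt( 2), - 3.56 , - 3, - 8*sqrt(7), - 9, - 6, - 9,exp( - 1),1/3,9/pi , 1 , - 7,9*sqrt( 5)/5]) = [ - 8*sqrt( 7), - 9,  -  9, - 7, -6, - 3.56, - 3,1/3 , exp( - 1), 1, sqrt (7),9/pi, 9*sqrt(5) /5 , 3*sqrt( 2)]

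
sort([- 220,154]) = [ - 220,154]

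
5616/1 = 5616 = 5616.00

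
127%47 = 33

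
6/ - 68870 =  - 1+34432/34435 = - 0.00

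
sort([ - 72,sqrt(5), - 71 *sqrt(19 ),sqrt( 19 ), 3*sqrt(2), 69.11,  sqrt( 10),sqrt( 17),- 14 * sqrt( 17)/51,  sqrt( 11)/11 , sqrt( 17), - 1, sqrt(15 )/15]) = [ - 71 * sqrt( 19 ), - 72, - 14  *  sqrt( 17) /51,-1,sqrt(15)/15, sqrt( 11) /11,sqrt( 5), sqrt( 10),sqrt( 17), sqrt(17),3*sqrt( 2), sqrt(19),  69.11 ]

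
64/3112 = 8/389 = 0.02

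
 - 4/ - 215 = 4/215= 0.02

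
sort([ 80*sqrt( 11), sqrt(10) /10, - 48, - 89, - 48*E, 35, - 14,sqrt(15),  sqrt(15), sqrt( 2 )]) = [ - 48*E, - 89,-48,-14,sqrt( 10)/10, sqrt(2),  sqrt(15),sqrt( 15 ), 35, 80 * sqrt( 11)]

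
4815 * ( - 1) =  - 4815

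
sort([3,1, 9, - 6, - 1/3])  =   [ - 6, - 1/3,1, 3,9] 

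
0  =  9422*0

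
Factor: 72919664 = 2^4*17^1*227^1*1181^1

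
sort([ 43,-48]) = [ - 48, 43 ] 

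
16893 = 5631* 3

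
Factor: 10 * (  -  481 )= - 4810  =  - 2^1 * 5^1*13^1*37^1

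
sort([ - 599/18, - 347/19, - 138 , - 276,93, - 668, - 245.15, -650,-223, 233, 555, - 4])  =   [  -  668, - 650 , - 276,  -  245.15 , - 223, - 138, - 599/18, - 347/19, - 4, 93, 233, 555] 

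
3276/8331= 1092/2777 = 0.39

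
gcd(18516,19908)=12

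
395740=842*470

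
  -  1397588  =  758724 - 2156312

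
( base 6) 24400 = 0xE10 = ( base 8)7020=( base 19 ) 9I9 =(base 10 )3600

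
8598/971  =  8598/971  =  8.85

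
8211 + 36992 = 45203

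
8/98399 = 8/98399 = 0.00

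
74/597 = 74/597 = 0.12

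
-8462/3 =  - 2821  +  1/3 = -  2820.67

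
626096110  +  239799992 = 865896102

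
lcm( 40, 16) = 80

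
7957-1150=6807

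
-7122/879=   -  2374/293 = - 8.10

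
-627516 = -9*69724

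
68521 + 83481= 152002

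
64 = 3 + 61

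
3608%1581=446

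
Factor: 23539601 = 1489^1*15809^1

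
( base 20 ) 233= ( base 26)175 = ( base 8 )1537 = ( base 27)14Q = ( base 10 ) 863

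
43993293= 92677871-48684578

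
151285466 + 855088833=1006374299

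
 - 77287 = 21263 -98550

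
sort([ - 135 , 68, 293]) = [ - 135,68, 293 ]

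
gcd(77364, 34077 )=921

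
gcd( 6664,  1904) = 952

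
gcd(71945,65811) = 1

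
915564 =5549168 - 4633604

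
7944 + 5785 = 13729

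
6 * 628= 3768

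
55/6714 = 55/6714  =  0.01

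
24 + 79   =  103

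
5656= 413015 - 407359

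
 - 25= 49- 74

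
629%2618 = 629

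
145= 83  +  62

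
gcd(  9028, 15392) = 148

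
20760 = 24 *865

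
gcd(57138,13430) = 2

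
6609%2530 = 1549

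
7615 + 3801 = 11416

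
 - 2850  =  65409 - 68259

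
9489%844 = 205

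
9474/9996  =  1579/1666 =0.95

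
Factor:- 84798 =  -2^1 * 3^2*7^1 * 673^1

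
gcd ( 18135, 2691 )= 117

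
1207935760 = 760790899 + 447144861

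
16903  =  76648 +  - 59745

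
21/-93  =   - 1 + 24/31=   - 0.23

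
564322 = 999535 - 435213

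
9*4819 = 43371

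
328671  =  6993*47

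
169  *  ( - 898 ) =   -  151762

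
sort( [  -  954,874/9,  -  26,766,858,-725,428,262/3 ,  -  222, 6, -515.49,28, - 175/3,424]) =[ - 954, - 725, - 515.49, - 222, - 175/3, - 26  ,  6, 28, 262/3,874/9, 424,428,766 , 858]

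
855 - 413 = 442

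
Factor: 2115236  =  2^2*61^1 * 8669^1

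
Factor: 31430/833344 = 2^( - 5 ) *5^1 * 7^1*29^( - 1)= 35/928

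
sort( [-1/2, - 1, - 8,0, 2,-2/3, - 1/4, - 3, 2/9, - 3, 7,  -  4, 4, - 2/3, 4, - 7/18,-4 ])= [ - 8, - 4, - 4,  -  3, - 3,- 1, - 2/3, - 2/3,-1/2, - 7/18 , - 1/4, 0, 2/9,  2, 4,  4,  7 ] 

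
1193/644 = 1 + 549/644 = 1.85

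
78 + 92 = 170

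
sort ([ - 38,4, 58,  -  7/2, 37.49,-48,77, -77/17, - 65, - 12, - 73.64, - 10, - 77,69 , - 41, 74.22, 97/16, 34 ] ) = [ - 77, - 73.64, - 65 ,-48, - 41, - 38, - 12, - 10, - 77/17,-7/2,4  ,  97/16,34,37.49,58,69, 74.22, 77] 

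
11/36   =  11/36 = 0.31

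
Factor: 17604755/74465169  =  3^(-1 )*5^1*7^1*79^1* 233^( - 1)*6367^1*106531^(-1)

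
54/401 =54/401 = 0.13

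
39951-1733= 38218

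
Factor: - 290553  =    -  3^1*96851^1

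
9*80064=720576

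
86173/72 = 1196+61/72 = 1196.85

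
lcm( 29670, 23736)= 118680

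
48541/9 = 5393 + 4/9 = 5393.44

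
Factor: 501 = 3^1 * 167^1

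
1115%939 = 176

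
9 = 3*3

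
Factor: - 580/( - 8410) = 2/29 = 2^1*29^ (  -  1)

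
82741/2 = 82741/2 = 41370.50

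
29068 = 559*52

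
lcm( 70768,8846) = 70768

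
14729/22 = 1339/2= 669.50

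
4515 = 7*645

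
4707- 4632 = 75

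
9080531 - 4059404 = 5021127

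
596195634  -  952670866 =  - 356475232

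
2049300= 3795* 540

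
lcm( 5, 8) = 40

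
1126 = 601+525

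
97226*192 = 18667392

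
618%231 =156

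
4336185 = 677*6405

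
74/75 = 74/75= 0.99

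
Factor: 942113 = 942113^1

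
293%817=293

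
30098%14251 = 1596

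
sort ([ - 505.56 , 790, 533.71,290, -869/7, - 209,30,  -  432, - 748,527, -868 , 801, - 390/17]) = [-868, - 748, - 505.56, - 432, - 209, - 869/7, - 390/17,30, 290,527,  533.71, 790,  801] 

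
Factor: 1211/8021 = 7^1*13^( - 1)*173^1 * 617^( - 1)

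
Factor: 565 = 5^1*113^1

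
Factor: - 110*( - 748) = 82280 = 2^3 * 5^1*11^2*17^1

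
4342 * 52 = 225784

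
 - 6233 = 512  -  6745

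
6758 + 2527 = 9285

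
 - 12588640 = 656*( - 19190) 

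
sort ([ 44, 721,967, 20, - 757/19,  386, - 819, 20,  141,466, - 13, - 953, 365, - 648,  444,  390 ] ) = [ - 953, - 819,-648, -757/19, - 13,20, 20, 44, 141, 365, 386, 390,444, 466, 721, 967]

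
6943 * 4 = 27772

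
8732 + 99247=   107979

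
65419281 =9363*6987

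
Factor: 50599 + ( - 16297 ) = 34302 = 2^1*3^1 * 5717^1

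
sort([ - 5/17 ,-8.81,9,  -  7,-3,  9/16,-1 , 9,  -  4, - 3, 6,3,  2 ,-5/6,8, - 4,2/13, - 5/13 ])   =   [ - 8.81, - 7, - 4,  -  4,- 3, - 3, - 1,  -  5/6, - 5/13, -5/17,2/13,9/16, 2, 3,6,8,9,9]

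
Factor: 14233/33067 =331^1*769^( - 1)= 331/769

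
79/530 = 79/530 = 0.15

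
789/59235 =263/19745=0.01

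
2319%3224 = 2319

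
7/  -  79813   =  -1+79806/79813  =  - 0.00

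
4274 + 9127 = 13401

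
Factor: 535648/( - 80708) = -2^3*19^1*881^1*20177^( - 1)=- 133912/20177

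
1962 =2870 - 908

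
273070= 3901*70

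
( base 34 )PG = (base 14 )45c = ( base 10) 866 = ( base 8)1542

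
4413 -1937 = 2476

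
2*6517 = 13034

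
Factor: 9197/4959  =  3^(-2 ) * 17^1 *19^( - 1)* 29^(-1)*541^1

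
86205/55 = 17241/11 = 1567.36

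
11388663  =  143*79641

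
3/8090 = 3/8090= 0.00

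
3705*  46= 170430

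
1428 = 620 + 808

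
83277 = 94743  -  11466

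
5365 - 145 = 5220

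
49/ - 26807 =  - 1+26758/26807 = - 0.00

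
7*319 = 2233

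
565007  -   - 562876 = 1127883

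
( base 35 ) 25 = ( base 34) 27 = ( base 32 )2b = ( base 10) 75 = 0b1001011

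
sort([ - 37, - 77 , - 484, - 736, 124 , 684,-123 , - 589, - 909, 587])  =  [-909, - 736 , - 589,-484, - 123,-77,  -  37 , 124, 587, 684] 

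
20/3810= 2/381 = 0.01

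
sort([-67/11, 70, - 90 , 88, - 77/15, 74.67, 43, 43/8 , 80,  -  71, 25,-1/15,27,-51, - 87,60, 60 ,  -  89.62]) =[ - 90,  -  89.62, -87, - 71, - 51, - 67/11, - 77/15 , - 1/15, 43/8, 25, 27,43, 60,60, 70,74.67, 80, 88 ]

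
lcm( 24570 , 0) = 0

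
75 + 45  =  120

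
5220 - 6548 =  - 1328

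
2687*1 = 2687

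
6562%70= 52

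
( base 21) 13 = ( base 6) 40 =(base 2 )11000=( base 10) 24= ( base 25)O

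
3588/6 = 598 = 598.00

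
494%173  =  148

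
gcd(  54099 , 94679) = 1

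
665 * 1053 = 700245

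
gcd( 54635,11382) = 7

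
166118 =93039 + 73079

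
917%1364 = 917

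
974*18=17532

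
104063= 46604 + 57459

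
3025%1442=141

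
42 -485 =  -443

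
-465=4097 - 4562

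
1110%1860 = 1110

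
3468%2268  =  1200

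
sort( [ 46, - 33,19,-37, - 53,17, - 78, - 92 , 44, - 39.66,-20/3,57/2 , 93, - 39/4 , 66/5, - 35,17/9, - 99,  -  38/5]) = [ - 99,-92 , - 78, - 53, - 39.66, - 37,-35,  -  33,-39/4, - 38/5, - 20/3, 17/9, 66/5,17,19,  57/2, 44, 46,93]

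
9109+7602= 16711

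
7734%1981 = 1791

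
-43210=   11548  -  54758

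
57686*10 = 576860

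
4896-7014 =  - 2118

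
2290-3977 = -1687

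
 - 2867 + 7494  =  4627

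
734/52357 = 734/52357 = 0.01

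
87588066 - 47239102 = 40348964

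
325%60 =25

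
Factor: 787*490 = 2^1*5^1*7^2*787^1 = 385630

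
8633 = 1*8633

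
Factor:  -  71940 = -2^2*3^1 *5^1 * 11^1*109^1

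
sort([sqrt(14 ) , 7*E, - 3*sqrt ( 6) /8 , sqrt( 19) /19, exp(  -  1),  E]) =[- 3*sqrt( 6 )/8, sqrt( 19 ) /19, exp(  -  1 ), E,sqrt (14), 7*E]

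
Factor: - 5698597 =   -  409^1 *13933^1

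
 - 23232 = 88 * ( - 264 )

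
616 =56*11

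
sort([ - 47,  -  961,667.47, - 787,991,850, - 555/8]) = [ - 961, - 787,-555/8, - 47, 667.47,850, 991 ] 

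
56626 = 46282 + 10344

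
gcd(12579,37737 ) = 12579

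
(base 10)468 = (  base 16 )1D4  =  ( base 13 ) 2A0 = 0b111010100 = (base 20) 138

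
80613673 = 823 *97951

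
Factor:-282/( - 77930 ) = 141/38965=3^1*5^( - 1 )*47^1*7793^(-1)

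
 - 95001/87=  - 31667/29=- 1091.97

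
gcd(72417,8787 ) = 303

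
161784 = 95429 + 66355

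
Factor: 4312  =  2^3*7^2*11^1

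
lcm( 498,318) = 26394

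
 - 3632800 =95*( - 38240) 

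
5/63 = 5/63 = 0.08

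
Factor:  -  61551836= - 2^2* 15387959^1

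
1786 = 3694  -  1908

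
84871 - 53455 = 31416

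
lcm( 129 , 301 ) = 903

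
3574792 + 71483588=75058380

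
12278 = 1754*7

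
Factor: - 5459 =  - 53^1*103^1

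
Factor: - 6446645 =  - 5^1*1289329^1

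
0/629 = 0 = 0.00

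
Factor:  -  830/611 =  - 2^1*5^1* 13^ ( - 1)*47^(- 1 )*83^1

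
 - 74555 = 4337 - 78892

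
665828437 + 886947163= 1552775600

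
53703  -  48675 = 5028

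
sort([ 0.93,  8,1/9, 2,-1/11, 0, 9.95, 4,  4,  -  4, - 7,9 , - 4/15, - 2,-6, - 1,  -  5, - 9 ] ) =[ -9,-7,  -  6,-5, - 4, - 2, - 1, - 4/15, - 1/11,0, 1/9, 0.93, 2, 4,4 , 8  ,  9, 9.95]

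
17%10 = 7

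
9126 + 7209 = 16335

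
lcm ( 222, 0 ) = 0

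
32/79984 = 2/4999= 0.00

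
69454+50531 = 119985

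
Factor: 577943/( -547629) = -877/831 = - 3^( - 1)*277^( - 1)*877^1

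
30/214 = 15/107 = 0.14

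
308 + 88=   396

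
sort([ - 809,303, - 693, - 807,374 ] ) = [-809,-807 , -693 , 303,374]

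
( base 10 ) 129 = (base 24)59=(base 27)4l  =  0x81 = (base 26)4p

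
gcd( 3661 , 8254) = 1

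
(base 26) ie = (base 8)742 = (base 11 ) 3a9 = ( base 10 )482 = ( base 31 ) FH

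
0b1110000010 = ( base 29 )11S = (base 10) 898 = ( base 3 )1020021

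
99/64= 1+35/64 = 1.55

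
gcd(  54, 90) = 18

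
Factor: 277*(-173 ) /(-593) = 173^1*277^1*593^(- 1)=47921/593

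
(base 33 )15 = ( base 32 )16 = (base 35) 13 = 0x26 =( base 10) 38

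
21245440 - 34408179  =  -13162739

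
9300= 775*12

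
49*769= 37681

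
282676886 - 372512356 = - 89835470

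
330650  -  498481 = -167831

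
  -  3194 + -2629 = -5823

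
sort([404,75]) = [75, 404]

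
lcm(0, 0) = 0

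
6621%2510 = 1601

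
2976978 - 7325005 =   -  4348027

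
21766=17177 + 4589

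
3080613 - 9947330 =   -  6866717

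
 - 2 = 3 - 5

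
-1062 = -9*118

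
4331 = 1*4331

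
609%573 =36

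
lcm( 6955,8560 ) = 111280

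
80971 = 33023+47948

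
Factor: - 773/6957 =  - 1/9 = - 3^(-2 ) 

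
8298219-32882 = 8265337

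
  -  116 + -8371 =-8487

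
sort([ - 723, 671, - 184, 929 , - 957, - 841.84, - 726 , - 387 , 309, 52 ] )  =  [ - 957, -841.84, - 726, - 723, - 387 , - 184, 52,309, 671,929]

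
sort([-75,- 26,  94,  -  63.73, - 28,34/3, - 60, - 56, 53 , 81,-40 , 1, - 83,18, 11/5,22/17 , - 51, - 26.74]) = [-83,  -  75, - 63.73, - 60 , -56, - 51,  -  40, - 28, - 26.74, - 26 , 1,22/17, 11/5,34/3,18,  53,81 , 94]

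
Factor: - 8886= - 2^1*3^1 * 1481^1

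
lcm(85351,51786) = 4608954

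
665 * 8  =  5320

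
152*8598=1306896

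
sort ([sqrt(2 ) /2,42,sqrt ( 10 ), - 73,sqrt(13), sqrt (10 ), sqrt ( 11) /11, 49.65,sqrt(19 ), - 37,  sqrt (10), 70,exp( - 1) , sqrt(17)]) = [  -  73, - 37,sqrt( 11)/11,  exp(- 1),sqrt(2)/2,sqrt (10),sqrt (10), sqrt (10),sqrt(13 ),sqrt(17 ),sqrt (19 ),42 , 49.65, 70]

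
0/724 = 0 = 0.00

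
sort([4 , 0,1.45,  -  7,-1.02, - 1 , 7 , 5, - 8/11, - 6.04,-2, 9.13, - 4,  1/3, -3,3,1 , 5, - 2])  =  [ - 7,  -  6.04, - 4,- 3, - 2, - 2, - 1.02, - 1, - 8/11,0, 1/3,1,1.45, 3,4 , 5,5,7, 9.13]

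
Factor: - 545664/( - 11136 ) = 7^2= 49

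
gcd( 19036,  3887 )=1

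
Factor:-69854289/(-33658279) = 3^1 * 23^1*59^1*17159^1*33658279^( - 1) 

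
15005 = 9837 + 5168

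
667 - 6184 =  - 5517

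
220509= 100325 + 120184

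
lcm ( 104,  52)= 104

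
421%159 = 103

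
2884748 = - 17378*(-166) 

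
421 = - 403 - -824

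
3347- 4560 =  - 1213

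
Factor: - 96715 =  - 5^1*23^1*29^2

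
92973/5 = 18594 + 3/5=   18594.60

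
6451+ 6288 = 12739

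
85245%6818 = 3429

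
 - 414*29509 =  - 12216726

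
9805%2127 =1297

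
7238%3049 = 1140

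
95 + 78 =173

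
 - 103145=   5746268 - 5849413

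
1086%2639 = 1086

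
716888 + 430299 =1147187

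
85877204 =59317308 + 26559896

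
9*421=3789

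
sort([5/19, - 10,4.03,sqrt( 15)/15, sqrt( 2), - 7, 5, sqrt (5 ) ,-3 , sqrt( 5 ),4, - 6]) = [ - 10, - 7,  -  6, - 3,sqrt( 15 ) /15,5/19, sqrt(2) , sqrt( 5),  sqrt(5),4, 4.03, 5] 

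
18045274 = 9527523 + 8517751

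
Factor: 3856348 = 2^2 * 17^1*56711^1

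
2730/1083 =2 + 188/361 = 2.52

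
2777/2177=1 + 600/2177 = 1.28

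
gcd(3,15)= 3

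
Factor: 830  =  2^1*5^1* 83^1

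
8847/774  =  11 + 37/86 = 11.43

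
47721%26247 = 21474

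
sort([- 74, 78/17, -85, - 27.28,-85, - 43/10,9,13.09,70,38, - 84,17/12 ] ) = [ - 85, - 85, - 84, - 74, - 27.28, - 43/10, 17/12, 78/17, 9, 13.09, 38 , 70 ]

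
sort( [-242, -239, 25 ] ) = [ - 242, - 239, 25] 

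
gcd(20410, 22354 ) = 2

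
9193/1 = 9193 = 9193.00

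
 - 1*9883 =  - 9883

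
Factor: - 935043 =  -3^1*311681^1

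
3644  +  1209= 4853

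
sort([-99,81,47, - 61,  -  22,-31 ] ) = [ - 99,-61,  -  31,  -  22,47,81]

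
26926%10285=6356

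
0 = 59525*0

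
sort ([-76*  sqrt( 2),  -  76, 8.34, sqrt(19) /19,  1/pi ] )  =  [ - 76*sqrt( 2),  -  76 , sqrt(19 )/19, 1/pi, 8.34 ]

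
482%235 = 12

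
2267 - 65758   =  -63491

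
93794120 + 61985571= 155779691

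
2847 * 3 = 8541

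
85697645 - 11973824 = 73723821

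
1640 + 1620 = 3260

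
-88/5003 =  - 1 + 4915/5003 =- 0.02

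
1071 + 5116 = 6187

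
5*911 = 4555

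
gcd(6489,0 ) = 6489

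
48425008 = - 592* (  -  81799)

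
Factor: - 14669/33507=-3^(-3 )*17^(- 1) * 73^(-1) * 14669^1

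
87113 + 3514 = 90627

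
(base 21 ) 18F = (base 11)518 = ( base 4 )21300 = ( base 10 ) 624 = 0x270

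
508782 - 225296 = 283486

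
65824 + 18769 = 84593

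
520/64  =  8 + 1/8 = 8.12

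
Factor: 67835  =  5^1* 13567^1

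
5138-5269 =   -  131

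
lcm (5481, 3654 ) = 10962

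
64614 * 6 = 387684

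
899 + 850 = 1749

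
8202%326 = 52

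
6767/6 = 6767/6 = 1127.83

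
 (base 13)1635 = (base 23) 63C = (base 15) E70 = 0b110010110111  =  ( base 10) 3255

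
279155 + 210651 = 489806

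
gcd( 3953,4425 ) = 59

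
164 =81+83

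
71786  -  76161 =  - 4375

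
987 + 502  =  1489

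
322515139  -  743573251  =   - 421058112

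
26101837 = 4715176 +21386661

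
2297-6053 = -3756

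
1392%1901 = 1392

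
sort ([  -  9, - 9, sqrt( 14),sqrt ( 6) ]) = [ - 9, - 9, sqrt( 6),sqrt( 14 )] 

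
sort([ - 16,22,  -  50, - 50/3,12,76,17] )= [ - 50, - 50/3, - 16, 12,17,22, 76 ] 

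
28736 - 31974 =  - 3238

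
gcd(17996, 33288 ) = 4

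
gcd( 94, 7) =1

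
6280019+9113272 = 15393291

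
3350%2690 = 660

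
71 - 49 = 22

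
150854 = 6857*22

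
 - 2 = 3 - 5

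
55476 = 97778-42302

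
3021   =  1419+1602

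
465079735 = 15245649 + 449834086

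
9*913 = 8217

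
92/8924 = 1/97= 0.01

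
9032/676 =2258/169 = 13.36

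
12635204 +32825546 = 45460750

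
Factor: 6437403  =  3^2*7^1*102181^1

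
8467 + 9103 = 17570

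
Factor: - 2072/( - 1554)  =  2^2*3^( - 1) = 4/3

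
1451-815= 636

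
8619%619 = 572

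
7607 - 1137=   6470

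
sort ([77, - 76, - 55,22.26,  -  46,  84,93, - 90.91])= [ - 90.91, - 76, - 55, - 46, 22.26 , 77, 84  ,  93]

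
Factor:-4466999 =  - 53^1*89^1*947^1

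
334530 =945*354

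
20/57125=4/11425= 0.00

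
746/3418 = 373/1709 = 0.22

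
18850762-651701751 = -632850989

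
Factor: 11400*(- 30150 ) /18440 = -8592750/461 = -  2^1*3^3*5^3*19^1 * 67^1*461^(-1)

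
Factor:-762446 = -2^1*381223^1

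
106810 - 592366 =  - 485556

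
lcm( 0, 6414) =0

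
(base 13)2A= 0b100100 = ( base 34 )12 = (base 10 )36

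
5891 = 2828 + 3063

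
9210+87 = 9297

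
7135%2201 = 532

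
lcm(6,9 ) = 18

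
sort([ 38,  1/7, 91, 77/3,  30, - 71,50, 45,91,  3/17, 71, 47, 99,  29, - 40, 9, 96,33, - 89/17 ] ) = [  -  71, - 40, - 89/17 , 1/7, 3/17 , 9,77/3, 29, 30,  33, 38,45, 47, 50,  71,  91,91, 96,  99]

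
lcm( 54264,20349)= 162792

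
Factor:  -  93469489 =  - 67^1*1395067^1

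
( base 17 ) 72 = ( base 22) 5B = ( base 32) 3p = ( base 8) 171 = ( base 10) 121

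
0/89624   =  0 = 0.00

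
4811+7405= 12216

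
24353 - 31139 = - 6786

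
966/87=11 + 3/29= 11.10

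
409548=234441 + 175107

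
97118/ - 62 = - 1567+18/31 = -1566.42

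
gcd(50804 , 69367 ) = 977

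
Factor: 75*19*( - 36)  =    -  2^2*3^3*5^2*19^1 =- 51300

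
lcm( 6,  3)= 6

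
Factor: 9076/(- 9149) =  - 2^2* 7^(  -  1)*1307^( - 1 ) * 2269^1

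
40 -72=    - 32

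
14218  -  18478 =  - 4260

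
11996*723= 8673108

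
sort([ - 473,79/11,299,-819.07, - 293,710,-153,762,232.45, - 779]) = [-819.07, - 779, - 473, - 293, - 153, 79/11, 232.45  ,  299, 710,762 ] 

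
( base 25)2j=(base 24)2L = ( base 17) 41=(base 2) 1000101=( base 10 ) 69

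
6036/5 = 1207+1/5  =  1207.20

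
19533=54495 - 34962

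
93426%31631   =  30164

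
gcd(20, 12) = 4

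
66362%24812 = 16738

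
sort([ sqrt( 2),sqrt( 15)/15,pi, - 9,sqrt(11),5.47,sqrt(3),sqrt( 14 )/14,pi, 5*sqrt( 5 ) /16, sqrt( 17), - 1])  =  [ - 9, - 1, sqrt( 15)/15,sqrt (14)/14 , 5 * sqrt (5)/16 , sqrt( 2),sqrt( 3 ),pi,pi, sqrt( 11 ),sqrt( 17 ),  5.47]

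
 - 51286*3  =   - 153858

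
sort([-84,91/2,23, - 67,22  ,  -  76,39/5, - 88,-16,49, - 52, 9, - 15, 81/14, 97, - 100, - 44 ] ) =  [ -100, - 88, - 84, - 76, - 67, - 52, - 44, - 16, - 15,81/14, 39/5,9,22,23, 91/2, 49,97 ]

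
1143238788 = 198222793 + 945015995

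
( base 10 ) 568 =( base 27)L1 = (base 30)is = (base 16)238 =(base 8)1070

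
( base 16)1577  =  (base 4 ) 1111313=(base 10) 5495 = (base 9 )7475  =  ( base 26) 839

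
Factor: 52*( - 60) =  - 3120 = - 2^4*3^1*5^1  *13^1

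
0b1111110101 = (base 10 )1013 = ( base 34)TR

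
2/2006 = 1/1003 = 0.00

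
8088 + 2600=10688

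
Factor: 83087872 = 2^9*7^1 * 97^1*239^1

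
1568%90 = 38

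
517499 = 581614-64115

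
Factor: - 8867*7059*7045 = -3^1 * 5^1*13^1*181^1*1409^1*8867^1 = - 440961717885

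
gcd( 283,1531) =1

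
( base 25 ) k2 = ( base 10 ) 502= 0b111110110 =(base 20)152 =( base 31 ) g6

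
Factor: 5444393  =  19^1*286547^1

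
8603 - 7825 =778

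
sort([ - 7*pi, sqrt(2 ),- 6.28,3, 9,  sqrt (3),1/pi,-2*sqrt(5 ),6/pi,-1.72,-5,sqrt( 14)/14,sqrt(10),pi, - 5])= [-7*pi,-6.28,-5 , - 5, - 2*sqrt(5),-1.72,  sqrt(14)/14,1/pi,sqrt ( 2),sqrt( 3),6/pi,3,pi, sqrt( 10 ),9] 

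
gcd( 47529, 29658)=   3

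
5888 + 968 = 6856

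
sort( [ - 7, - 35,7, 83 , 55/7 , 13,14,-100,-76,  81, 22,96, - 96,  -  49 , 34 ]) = [ - 100,-96 , - 76,-49 , - 35 ,- 7, 7, 55/7 , 13,14 , 22 , 34,  81, 83 , 96 ]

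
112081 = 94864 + 17217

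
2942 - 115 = 2827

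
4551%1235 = 846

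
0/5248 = 0  =  0.00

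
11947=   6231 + 5716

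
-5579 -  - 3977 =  - 1602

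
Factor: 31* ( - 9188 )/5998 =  - 2^1*31^1  *2297^1*2999^(  -  1)   =  - 142414/2999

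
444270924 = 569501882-125230958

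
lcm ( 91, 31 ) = 2821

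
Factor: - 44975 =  - 5^2*7^1* 257^1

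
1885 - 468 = 1417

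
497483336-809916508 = - 312433172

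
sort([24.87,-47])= [ - 47 , 24.87]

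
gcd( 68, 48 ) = 4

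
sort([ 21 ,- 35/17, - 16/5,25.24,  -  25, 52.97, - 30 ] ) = [ - 30, - 25, - 16/5, - 35/17,21,25.24, 52.97] 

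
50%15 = 5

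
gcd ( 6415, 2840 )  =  5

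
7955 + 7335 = 15290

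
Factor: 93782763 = 3^2*10420307^1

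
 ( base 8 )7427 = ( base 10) 3863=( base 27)582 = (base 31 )40J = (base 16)F17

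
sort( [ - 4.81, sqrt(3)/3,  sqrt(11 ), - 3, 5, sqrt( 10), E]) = [ - 4.81, - 3,  sqrt (3)/3, E, sqrt(10 ),  sqrt(11),5 ] 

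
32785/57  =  32785/57 = 575.18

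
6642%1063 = 264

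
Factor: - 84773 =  - 13^1*  6521^1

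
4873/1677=2 + 1519/1677 = 2.91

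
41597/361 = 41597/361= 115.23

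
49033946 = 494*99259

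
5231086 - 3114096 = 2116990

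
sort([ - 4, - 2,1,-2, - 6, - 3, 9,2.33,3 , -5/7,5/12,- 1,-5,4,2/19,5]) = [-6, - 5, - 4, - 3, - 2, - 2,-1, - 5/7,2/19,5/12, 1, 2.33, 3, 4,5,  9] 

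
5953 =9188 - 3235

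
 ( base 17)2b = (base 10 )45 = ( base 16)2D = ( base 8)55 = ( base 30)1f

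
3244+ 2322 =5566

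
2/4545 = 2/4545 = 0.00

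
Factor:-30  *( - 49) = 1470 = 2^1*3^1*5^1*7^2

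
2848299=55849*51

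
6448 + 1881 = 8329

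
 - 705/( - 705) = 1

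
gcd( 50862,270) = 6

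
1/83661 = 1/83661 =0.00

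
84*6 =504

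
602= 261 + 341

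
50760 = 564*90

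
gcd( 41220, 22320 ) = 180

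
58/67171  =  58/67171 = 0.00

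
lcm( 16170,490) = 16170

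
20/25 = 4/5 = 0.80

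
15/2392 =15/2392 = 0.01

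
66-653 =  - 587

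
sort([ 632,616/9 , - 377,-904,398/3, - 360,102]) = [ - 904,- 377 , - 360,  616/9,102,398/3,632] 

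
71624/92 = 17906/23 = 778.52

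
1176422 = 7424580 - 6248158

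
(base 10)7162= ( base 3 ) 100211021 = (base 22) EHC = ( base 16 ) 1BFA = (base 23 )DC9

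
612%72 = 36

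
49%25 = 24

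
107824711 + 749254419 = 857079130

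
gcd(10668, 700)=28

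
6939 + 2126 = 9065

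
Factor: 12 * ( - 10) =-120  =  - 2^3 * 3^1*5^1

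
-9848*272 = - 2678656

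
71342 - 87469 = -16127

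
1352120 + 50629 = 1402749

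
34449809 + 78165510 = 112615319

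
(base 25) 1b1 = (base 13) 544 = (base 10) 901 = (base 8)1605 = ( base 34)qh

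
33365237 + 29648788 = 63014025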